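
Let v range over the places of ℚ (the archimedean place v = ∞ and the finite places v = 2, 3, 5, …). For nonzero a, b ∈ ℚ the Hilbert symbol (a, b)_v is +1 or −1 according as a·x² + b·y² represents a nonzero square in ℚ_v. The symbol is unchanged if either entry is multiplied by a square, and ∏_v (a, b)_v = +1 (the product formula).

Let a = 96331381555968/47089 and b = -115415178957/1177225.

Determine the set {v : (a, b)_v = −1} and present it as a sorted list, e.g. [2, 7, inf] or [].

[2, 13, 19, 23]

Mod squares: a ≡ 320827, b ≡ -210197. Check v ∈ {∞, 2, 3, 5, 7, 13, 19, 23, 29, 31, 37}.
v=31: a=31^-2·(≡28), b=31^-2·(≡4) mod 31; (28|31)=+1, (4|31)=+1; (−1)^{-2·-2·15}·(+1)^-2·(+1)^-2 = +1.
v=2: v_2(a)=8, v_2(b)=0; units ≡ 3, 3 (mod 8); ε·ε+αω+βω = 1·1+8·1+0·1 ≡ 1  ⇒  (a,b)_2 = -1.
v=3: a=3^2·(≡1), b=3^2·(≡1) mod 3; (1|3)=+1, (1|3)=+1; (−1)^{2·2·1}·(+1)^2·(+1)^2 = +1.
v=7: a=7^-2·(≡3), b=7^-2·(≡6) mod 7; (3|7)=-1, (6|7)=-1; (−1)^{-2·-2·3}·(-1)^-2·(-1)^-2 = +1.
v=37: a=37^1·(≡29), b=37^1·(≡5) mod 37; (29|37)=-1, (5|37)=-1; (−1)^{1·1·18}·(-1)^1·(-1)^1 = +1.
v=∞: 320827 > 0 and -210197 < 0  ⇒  (a,b)_∞ = +1.
v=5: a=5^0·(≡2), b=5^-2·(≡2) mod 5; (2|5)=-1, (2|5)=-1; (−1)^{0·-2·2}·(-1)^-2·(-1)^0 = +1.
v=13: a=13^1·(≡6), b=13^3·(≡1) mod 13; (6|13)=-1, (1|13)=+1; (−1)^{1·3·6}·(-1)^3·(+1)^1 = -1.
v=29: a=29^1·(≡14), b=29^0·(≡4) mod 29; (14|29)=-1, (4|29)=+1; (−1)^{1·0·14}·(-1)^0·(+1)^1 = +1.
v=23: a=23^1·(≡5), b=23^1·(≡22) mod 23; (5|23)=-1, (22|23)=-1; (−1)^{1·1·11}·(-1)^1·(-1)^1 = -1.
v=19: a=19^4·(≡14), b=19^3·(≡13) mod 19; (14|19)=-1, (13|19)=-1; (−1)^{4·3·9}·(-1)^3·(-1)^4 = -1.
(320827, -210197 / ℚ) ramifies at {2, 13, 19, 23}: a division algebra.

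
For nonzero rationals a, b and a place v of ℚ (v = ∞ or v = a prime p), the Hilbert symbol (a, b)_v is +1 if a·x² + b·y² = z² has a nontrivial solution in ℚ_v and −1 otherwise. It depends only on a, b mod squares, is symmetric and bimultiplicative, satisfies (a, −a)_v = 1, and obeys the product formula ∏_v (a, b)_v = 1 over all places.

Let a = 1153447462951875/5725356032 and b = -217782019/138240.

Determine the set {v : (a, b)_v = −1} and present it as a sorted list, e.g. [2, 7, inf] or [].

[7, 13]

(a, b) ≡ (6, -1365) mod (ℚ^×)²; places V = {2, 3, 5, 7, 11, 13, 17, 19, ∞}.
(a,b)_11: α=-2, u≡10; β=0, v≡6 (mod 11); (10|11)=-1, (6|11)=-1; sign (−1)^0·-1^0·-1^-2 = +1.
(a,b)_2: α=-17, β=-10; u≡3, v≡3 (mod 8); ε(u)ε(v)=1·1, αω(v)=-17·1, βω(u)=-10·1; sum ≡ 0  ⇒  +1.
(a,b)_3: α=3, u≡2; β=-3, v≡1 (mod 3); (2|3)=-1, (1|3)=+1; sign (−1)^1·-1^-3·+1^3 = +1.
(a,b)_19: α=-2, u≡5; β=0, v≡12 (mod 19); (5|19)=+1, (12|19)=-1; sign (−1)^0·+1^0·-1^-2 = +1.
(a,b)_5: α=4, u≡4; β=-1, v≡2 (mod 5); (4|5)=+1, (2|5)=-1; sign (−1)^0·+1^-1·-1^4 = +1.
(a,b)_17: α=2, u≡12; β=2, v≡3 (mod 17); (12|17)=-1, (3|17)=-1; sign (−1)^0·-1^2·-1^2 = +1.
(a,b)_7: α=2, u≡6; β=3, v≡4 (mod 7); (6|7)=-1, (4|7)=+1; sign (−1)^0·-1^3·+1^2 = -1.
(a,b)_∞: sgn(6)=+, sgn(-1365)=−, so +1.
(a,b)_13: α=6, u≡5; β=3, v≡1 (mod 13); (5|13)=-1, (1|13)=+1; sign (−1)^0·-1^3·+1^6 = -1.
|Ram(6, -1365)| = 2, even; anisotropic at {7, 13}.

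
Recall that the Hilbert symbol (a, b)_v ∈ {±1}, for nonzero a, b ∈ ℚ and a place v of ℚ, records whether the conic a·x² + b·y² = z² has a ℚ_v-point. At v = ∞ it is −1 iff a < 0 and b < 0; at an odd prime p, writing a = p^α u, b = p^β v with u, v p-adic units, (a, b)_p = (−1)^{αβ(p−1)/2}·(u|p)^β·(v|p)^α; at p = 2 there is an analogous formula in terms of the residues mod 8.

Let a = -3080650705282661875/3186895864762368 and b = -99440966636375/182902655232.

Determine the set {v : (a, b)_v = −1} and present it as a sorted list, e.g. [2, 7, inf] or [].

[5, 11, 13, inf]

Mod squares: a ≡ -3003, b ≡ -15015. Check v ∈ {∞, 2, 3, 5, 7, 11, 13, 19, 29, 37, 47}.
v=13: a=13^1·(≡1), b=13^1·(≡5) mod 13; (1|13)=+1, (5|13)=-1; (−1)^{1·1·6}·(+1)^1·(-1)^1 = -1.
v=∞: -3003 < 0 and -15015 < 0  ⇒  (a,b)_∞ = -1.
v=5: a=5^4·(≡2), b=5^3·(≡2) mod 5; (2|5)=-1, (2|5)=-1; (−1)^{4·3·2}·(-1)^3·(-1)^4 = -1.
v=37: a=37^2·(≡15), b=37^2·(≡21) mod 37; (15|37)=-1, (21|37)=+1; (−1)^{2·2·18}·(-1)^2·(+1)^2 = +1.
v=19: a=19^6·(≡15), b=19^4·(≡18) mod 19; (15|19)=-1, (18|19)=-1; (−1)^{6·4·9}·(-1)^4·(-1)^6 = +1.
v=2: v_2(a)=-12, v_2(b)=-8; units ≡ 5, 1 (mod 8); ε·ε+αω+βω = 0·0+-12·0+-8·1 ≡ 0  ⇒  (a,b)_2 = +1.
v=47: a=47^-2·(≡13), b=47^-2·(≡9) mod 47; (13|47)=-1, (9|47)=+1; (−1)^{-2·-2·23}·(-1)^-2·(+1)^-2 = +1.
v=3: a=3^-7·(≡1), b=3^-5·(≡2) mod 3; (1|3)=+1, (2|3)=-1; (−1)^{-7·-5·1}·(+1)^-5·(-1)^-7 = +1.
v=11: a=11^-5·(≡2), b=11^-3·(≡2) mod 11; (2|11)=-1, (2|11)=-1; (−1)^{-5·-3·5}·(-1)^-3·(-1)^-5 = -1.
v=7: a=7^1·(≡5), b=7^3·(≡2) mod 7; (5|7)=-1, (2|7)=+1; (−1)^{1·3·3}·(-1)^3·(+1)^1 = +1.
v=29: a=29^2·(≡22), b=29^0·(≡13) mod 29; (22|29)=+1, (13|29)=+1; (−1)^{2·0·14}·(+1)^0·(+1)^2 = +1.
(-3003, -15015 / ℚ) ramifies at {5, 11, 13, ∞}: a division algebra.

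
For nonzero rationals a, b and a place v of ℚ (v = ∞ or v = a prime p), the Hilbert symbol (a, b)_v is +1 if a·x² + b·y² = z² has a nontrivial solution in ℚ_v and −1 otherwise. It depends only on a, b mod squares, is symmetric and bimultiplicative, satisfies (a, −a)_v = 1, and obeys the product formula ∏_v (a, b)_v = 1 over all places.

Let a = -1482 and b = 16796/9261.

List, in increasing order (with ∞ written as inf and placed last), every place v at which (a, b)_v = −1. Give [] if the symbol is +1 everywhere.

(a, b) ≡ (-1482, 88179) mod (ℚ^×)²; places V = {2, 3, 7, 13, 17, 19, ∞}.
(a,b)_2: α=1, β=2; u≡3, v≡3 (mod 8); ε(u)ε(v)=1·1, αω(v)=1·1, βω(u)=2·1; sum ≡ 0  ⇒  +1.
(a,b)_∞: sgn(-1482)=−, sgn(88179)=+, so +1.
(a,b)_17: α=0, u≡14; β=1, v≡8 (mod 17); (14|17)=-1, (8|17)=+1; sign (−1)^0·-1^1·+1^0 = -1.
(a,b)_19: α=1, u≡17; β=1, v≡6 (mod 19); (17|19)=+1, (6|19)=+1; sign (−1)^1·+1^1·+1^1 = -1.
(a,b)_3: α=1, u≡1; β=-3, v≡2 (mod 3); (1|3)=+1, (2|3)=-1; sign (−1)^1·+1^-3·-1^1 = +1.
(a,b)_7: α=0, u≡2; β=-3, v≡4 (mod 7); (2|7)=+1, (4|7)=+1; sign (−1)^0·+1^-3·+1^0 = +1.
(a,b)_13: α=1, u≡3; β=1, v≡1 (mod 13); (3|13)=+1, (1|13)=+1; sign (−1)^0·+1^1·+1^1 = +1.
Ram(-1482, 88179) = {17, 19}; no ℚ_17-point on the conic.

[17, 19]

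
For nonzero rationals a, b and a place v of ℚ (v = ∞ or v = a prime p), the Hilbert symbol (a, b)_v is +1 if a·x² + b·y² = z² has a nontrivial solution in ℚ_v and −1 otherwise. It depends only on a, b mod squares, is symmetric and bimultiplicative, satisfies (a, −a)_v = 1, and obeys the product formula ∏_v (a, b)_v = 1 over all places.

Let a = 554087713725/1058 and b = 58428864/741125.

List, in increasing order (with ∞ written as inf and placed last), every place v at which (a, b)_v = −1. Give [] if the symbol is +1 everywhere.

[2, 3, 5, 7]

(a, b) ≡ (42, 195) mod (ℚ^×)²; places V = {2, 3, 5, 7, 11, 13, 17, 23, ∞}.
(a,b)_2: α=-1, β=6; u≡5, v≡3 (mod 8); ε(u)ε(v)=0·1, αω(v)=-1·1, βω(u)=6·1; sum ≡ 1  ⇒  -1.
(a,b)_23: α=-2, u≡11; β=0, v≡15 (mod 23); (11|23)=-1, (15|23)=-1; sign (−1)^0·-1^0·-1^-2 = +1.
(a,b)_11: α=0, u≡9; β=-2, v≡6 (mod 11); (9|11)=+1, (6|11)=-1; sign (−1)^0·+1^-2·-1^0 = +1.
(a,b)_7: α=5, u≡6; β=-2, v≡5 (mod 7); (6|7)=-1, (5|7)=-1; sign (−1)^0·-1^-2·-1^5 = -1.
(a,b)_5: α=2, u≡3; β=-3, v≡1 (mod 5); (3|5)=-1, (1|5)=+1; sign (−1)^0·-1^-3·+1^2 = -1.
(a,b)_13: α=2, u≡9; β=1, v≡8 (mod 13); (9|13)=+1, (8|13)=-1; sign (−1)^0·+1^1·-1^2 = +1.
(a,b)_3: α=3, u≡2; β=5, v≡2 (mod 3); (2|3)=-1, (2|3)=-1; sign (−1)^1·-1^5·-1^3 = -1.
(a,b)_∞: sgn(42)=+, sgn(195)=+, so +1.
(a,b)_17: α=2, u≡1; β=2, v≡8 (mod 17); (1|17)=+1, (8|17)=+1; sign (−1)^0·+1^2·+1^2 = +1.
Ram(42, 195) = {2, 3, 5, 7}; no ℚ_2-point on the conic.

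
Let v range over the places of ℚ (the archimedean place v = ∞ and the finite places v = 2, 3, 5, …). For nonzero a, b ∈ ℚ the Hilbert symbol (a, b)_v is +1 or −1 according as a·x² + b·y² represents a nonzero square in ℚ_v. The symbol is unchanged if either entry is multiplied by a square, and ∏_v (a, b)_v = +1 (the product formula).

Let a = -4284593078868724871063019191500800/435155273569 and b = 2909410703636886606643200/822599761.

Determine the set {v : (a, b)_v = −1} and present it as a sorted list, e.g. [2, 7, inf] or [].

[2, 13, 19, 31]

(a, b) ≡ (-6232798, 37) mod (ℚ^×)²; places V = {2, 3, 5, 11, 13, 17, 19, 23, 29, 31, 37, 43, ∞}.
(a,b)_17: α=6, u≡10; β=4, v≡11 (mod 17); (10|17)=-1, (11|17)=-1; sign (−1)^0·-1^4·-1^6 = +1.
(a,b)_2: α=15, β=16; u≡1, v≡5 (mod 8); ε(u)ε(v)=0·0, αω(v)=15·1, βω(u)=16·0; sum ≡ 1  ⇒  -1.
(a,b)_5: α=2, u≡2; β=2, v≡3 (mod 5); (2|5)=-1, (3|5)=-1; sign (−1)^0·-1^2·-1^2 = +1.
(a,b)_43: α=-2, u≡25; β=-2, v≡28 (mod 43); (25|43)=+1, (28|43)=-1; sign (−1)^0·+1^-2·-1^-2 = +1.
(a,b)_3: α=4, u≡2; β=4, v≡1 (mod 3); (2|3)=-1, (1|3)=+1; sign (−1)^0·-1^4·+1^4 = +1.
(a,b)_37: α=1, u≡10; β=1, v≡21 (mod 37); (10|37)=+1, (21|37)=+1; sign (−1)^0·+1^1·+1^1 = +1.
(a,b)_∞: sgn(-6232798)=−, sgn(37)=+, so +1.
(a,b)_23: α=-4, u≡9; β=-2, v≡21 (mod 23); (9|23)=+1, (21|23)=-1; sign (−1)^0·+1^-2·-1^-4 = +1.
(a,b)_31: α=3, u≡9; β=2, v≡23 (mod 31); (9|31)=+1, (23|31)=-1; sign (−1)^0·+1^2·-1^3 = -1.
(a,b)_13: α=3, u≡8; β=2, v≡8 (mod 13); (8|13)=-1, (8|13)=-1; sign (−1)^0·-1^2·-1^3 = -1.
(a,b)_19: α=3, u≡14; β=2, v≡10 (mod 19); (14|19)=-1, (10|19)=-1; sign (−1)^0·-1^2·-1^3 = -1.
(a,b)_11: α=5, u≡4; β=2, v≡1 (mod 11); (4|11)=+1, (1|11)=+1; sign (−1)^0·+1^2·+1^5 = +1.
(a,b)_29: α=-2, u≡21; β=-2, v≡18 (mod 29); (21|29)=-1, (18|29)=-1; sign (−1)^0·-1^-2·-1^-2 = +1.
Ram(-6232798, 37) = {2, 13, 19, 31}; no ℚ_2-point on the conic.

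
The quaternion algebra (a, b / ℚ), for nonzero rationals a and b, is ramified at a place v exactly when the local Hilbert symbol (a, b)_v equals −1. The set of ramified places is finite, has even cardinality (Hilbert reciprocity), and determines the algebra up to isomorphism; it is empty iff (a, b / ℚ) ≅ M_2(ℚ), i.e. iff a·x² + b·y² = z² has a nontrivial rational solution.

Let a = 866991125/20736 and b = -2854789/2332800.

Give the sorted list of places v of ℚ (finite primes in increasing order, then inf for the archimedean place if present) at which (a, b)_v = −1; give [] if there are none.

[2, 5]

(a, b) ≡ (205205, -2378) mod (ℚ^×)²; places V = {2, 3, 5, 7, 11, 13, 29, 41, ∞}.
(a,b)_11: α=1, u≡10; β=0, v≡1 (mod 11); (10|11)=-1, (1|11)=+1; sign (−1)^0·-1^0·+1^1 = +1.
(a,b)_41: α=1, u≡24; β=1, v≡12 (mod 41); (24|41)=-1, (12|41)=-1; sign (−1)^0·-1^1·-1^1 = +1.
(a,b)_2: α=-8, β=-7; u≡5, v≡3 (mod 8); ε(u)ε(v)=0·1, αω(v)=-8·1, βω(u)=-7·1; sum ≡ 1  ⇒  -1.
(a,b)_7: α=1, u≡5; β=4, v≡1 (mod 7); (5|7)=-1, (1|7)=+1; sign (−1)^0·-1^4·+1^1 = +1.
(a,b)_3: α=-4, u≡2; β=-6, v≡1 (mod 3); (2|3)=-1, (1|3)=+1; sign (−1)^0·-1^-6·+1^-4 = +1.
(a,b)_5: α=3, u≡4; β=-2, v≡3 (mod 5); (4|5)=+1, (3|5)=-1; sign (−1)^0·+1^-2·-1^3 = -1.
(a,b)_13: α=3, u≡10; β=0, v≡12 (mod 13); (10|13)=+1, (12|13)=+1; sign (−1)^0·+1^0·+1^3 = +1.
(a,b)_∞: sgn(205205)=+, sgn(-2378)=−, so +1.
(a,b)_29: α=0, u≡20; β=1, v≡25 (mod 29); (20|29)=+1, (25|29)=+1; sign (−1)^0·+1^1·+1^0 = +1.
(205205, -2378 / ℚ) ramifies at {2, 5}: a division algebra.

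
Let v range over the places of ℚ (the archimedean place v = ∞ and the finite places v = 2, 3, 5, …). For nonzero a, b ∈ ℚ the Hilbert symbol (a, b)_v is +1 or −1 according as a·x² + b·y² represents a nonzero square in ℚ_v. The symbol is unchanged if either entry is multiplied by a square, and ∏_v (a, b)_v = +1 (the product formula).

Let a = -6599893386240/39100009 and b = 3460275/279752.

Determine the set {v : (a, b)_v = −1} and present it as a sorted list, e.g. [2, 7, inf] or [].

(a, b) ≡ (-2465, 182) mod (ℚ^×)²; places V = {2, 3, 5, 7, 11, 13, 17, 29, 37, ∞}.
(a,b)_37: α=-2, u≡5; β=0, v≡30 (mod 37); (5|37)=-1, (30|37)=+1; sign (−1)^0·-1^0·+1^-2 = +1.
(a,b)_3: α=2, u≡1; β=2, v≡2 (mod 3); (1|3)=+1, (2|3)=-1; sign (−1)^0·+1^2·-1^2 = +1.
(a,b)_13: α=-4, u≡7; β=3, v≡3 (mod 13); (7|13)=-1, (3|13)=+1; sign (−1)^0·-1^3·+1^-4 = -1.
(a,b)_2: α=10, β=-3; u≡7, v≡3 (mod 8); ε(u)ε(v)=1·1, αω(v)=10·1, βω(u)=-3·0; sum ≡ 1  ⇒  -1.
(a,b)_5: α=1, u≡3; β=2, v≡3 (mod 5); (3|5)=-1, (3|5)=-1; sign (−1)^0·-1^2·-1^1 = -1.
(a,b)_11: α=2, u≡2; β=-2, v≡8 (mod 11); (2|11)=-1, (8|11)=-1; sign (−1)^0·-1^-2·-1^2 = +1.
(a,b)_29: α=1, u≡14; β=0, v≡11 (mod 29); (14|29)=-1, (11|29)=-1; sign (−1)^0·-1^0·-1^1 = -1.
(a,b)_17: α=1, u≡1; β=-2, v≡7 (mod 17); (1|17)=+1, (7|17)=-1; sign (−1)^0·+1^-2·-1^1 = -1.
(a,b)_7: α=4, u≡5; β=1, v≡5 (mod 7); (5|7)=-1, (5|7)=-1; sign (−1)^0·-1^1·-1^4 = -1.
(a,b)_∞: sgn(-2465)=−, sgn(182)=+, so +1.
Ram(-2465, 182) = {2, 5, 7, 13, 17, 29}; no ℚ_2-point on the conic.

[2, 5, 7, 13, 17, 29]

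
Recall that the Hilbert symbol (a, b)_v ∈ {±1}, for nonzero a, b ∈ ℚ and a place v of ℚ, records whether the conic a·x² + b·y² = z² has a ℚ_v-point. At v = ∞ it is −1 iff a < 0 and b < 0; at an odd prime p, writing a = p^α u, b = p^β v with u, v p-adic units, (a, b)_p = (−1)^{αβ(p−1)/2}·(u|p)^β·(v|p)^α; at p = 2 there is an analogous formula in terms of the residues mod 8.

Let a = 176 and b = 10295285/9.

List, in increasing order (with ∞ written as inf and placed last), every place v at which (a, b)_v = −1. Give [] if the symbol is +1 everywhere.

Mod squares: a ≡ 11, b ≡ 85085. Check v ∈ {∞, 2, 3, 5, 7, 11, 13, 17}.
v=5: a=5^0·(≡1), b=5^1·(≡3) mod 5; (1|5)=+1, (3|5)=-1; (−1)^{0·1·2}·(+1)^1·(-1)^0 = +1.
v=17: a=17^0·(≡6), b=17^1·(≡11) mod 17; (6|17)=-1, (11|17)=-1; (−1)^{0·1·8}·(-1)^1·(-1)^0 = -1.
v=7: a=7^0·(≡1), b=7^1·(≡3) mod 7; (1|7)=+1, (3|7)=-1; (−1)^{0·1·3}·(+1)^1·(-1)^0 = +1.
v=11: a=11^1·(≡5), b=11^3·(≡10) mod 11; (5|11)=+1, (10|11)=-1; (−1)^{1·3·5}·(+1)^3·(-1)^1 = +1.
v=13: a=13^0·(≡7), b=13^1·(≡7) mod 13; (7|13)=-1, (7|13)=-1; (−1)^{0·1·6}·(-1)^1·(-1)^0 = -1.
v=∞: 11 > 0 and 85085 > 0  ⇒  (a,b)_∞ = +1.
v=3: a=3^0·(≡2), b=3^-2·(≡2) mod 3; (2|3)=-1, (2|3)=-1; (−1)^{0·-2·1}·(-1)^-2·(-1)^0 = +1.
v=2: v_2(a)=4, v_2(b)=0; units ≡ 3, 5 (mod 8); ε·ε+αω+βω = 1·0+4·1+0·1 ≡ 0  ⇒  (a,b)_2 = +1.
Ram(11, 85085) = {13, 17}; no ℚ_13-point on the conic.

[13, 17]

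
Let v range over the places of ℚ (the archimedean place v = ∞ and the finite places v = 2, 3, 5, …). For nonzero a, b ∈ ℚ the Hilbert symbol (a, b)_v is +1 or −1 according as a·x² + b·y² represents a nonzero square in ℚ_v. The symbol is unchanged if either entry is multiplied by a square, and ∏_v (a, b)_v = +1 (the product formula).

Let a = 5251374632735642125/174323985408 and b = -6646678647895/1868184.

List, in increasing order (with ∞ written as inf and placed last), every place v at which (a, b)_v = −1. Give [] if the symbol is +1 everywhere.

(a, b) ≡ (255, -330) mod (ℚ^×)²; places V = {2, 3, 5, 11, 13, 17, 31, ∞}.
(a,b)_2: α=-10, β=-3; u≡7, v≡3 (mod 8); ε(u)ε(v)=1·1, αω(v)=-10·1, βω(u)=-3·0; sum ≡ 1  ⇒  -1.
(a,b)_5: α=3, u≡4; β=1, v≡4 (mod 5); (4|5)=+1, (4|5)=+1; sign (−1)^0·+1^1·+1^3 = +1.
(a,b)_11: α=6, u≡10; β=5, v≡9 (mod 11); (10|11)=-1, (9|11)=+1; sign (−1)^0·-1^5·+1^6 = -1.
(a,b)_17: α=3, u≡16; β=2, v≡6 (mod 17); (16|17)=+1, (6|17)=-1; sign (−1)^0·+1^2·-1^3 = -1.
(a,b)_13: α=6, u≡8; β=4, v≡2 (mod 13); (8|13)=-1, (2|13)=-1; sign (−1)^0·-1^4·-1^6 = +1.
(a,b)_∞: sgn(255)=+, sgn(-330)=−, so +1.
(a,b)_31: α=-2, u≡19; β=-2, v≡13 (mod 31); (19|31)=+1, (13|31)=-1; sign (−1)^0·+1^-2·-1^-2 = +1.
(a,b)_3: α=-11, u≡1; β=-5, v≡1 (mod 3); (1|3)=+1, (1|3)=+1; sign (−1)^1·+1^-5·+1^-11 = -1.
|Ram(255, -330)| = 4, even; anisotropic at {2, 3, 11, 17}.

[2, 3, 11, 17]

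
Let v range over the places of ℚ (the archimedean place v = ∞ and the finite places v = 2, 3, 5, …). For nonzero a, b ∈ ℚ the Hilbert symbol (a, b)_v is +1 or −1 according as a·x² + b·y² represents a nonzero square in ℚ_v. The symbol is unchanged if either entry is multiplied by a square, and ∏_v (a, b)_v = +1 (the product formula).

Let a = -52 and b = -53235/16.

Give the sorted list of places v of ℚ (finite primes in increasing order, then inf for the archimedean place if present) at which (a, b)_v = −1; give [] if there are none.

Mod squares: a ≡ -13, b ≡ -35. Check v ∈ {∞, 2, 3, 5, 7, 13}.
v=13: a=13^1·(≡9), b=13^2·(≡12) mod 13; (9|13)=+1, (12|13)=+1; (−1)^{1·2·6}·(+1)^2·(+1)^1 = +1.
v=5: a=5^0·(≡3), b=5^1·(≡3) mod 5; (3|5)=-1, (3|5)=-1; (−1)^{0·1·2}·(-1)^1·(-1)^0 = -1.
v=7: a=7^0·(≡4), b=7^1·(≡2) mod 7; (4|7)=+1, (2|7)=+1; (−1)^{0·1·3}·(+1)^1·(+1)^0 = +1.
v=2: v_2(a)=2, v_2(b)=-4; units ≡ 3, 5 (mod 8); ε·ε+αω+βω = 1·0+2·1+-4·1 ≡ 0  ⇒  (a,b)_2 = +1.
v=∞: -13 < 0 and -35 < 0  ⇒  (a,b)_∞ = -1.
v=3: a=3^0·(≡2), b=3^2·(≡1) mod 3; (2|3)=-1, (1|3)=+1; (−1)^{0·2·1}·(-1)^2·(+1)^0 = +1.
Ram(-13, -35) = {5, ∞}; no ℚ_5-point on the conic.

[5, inf]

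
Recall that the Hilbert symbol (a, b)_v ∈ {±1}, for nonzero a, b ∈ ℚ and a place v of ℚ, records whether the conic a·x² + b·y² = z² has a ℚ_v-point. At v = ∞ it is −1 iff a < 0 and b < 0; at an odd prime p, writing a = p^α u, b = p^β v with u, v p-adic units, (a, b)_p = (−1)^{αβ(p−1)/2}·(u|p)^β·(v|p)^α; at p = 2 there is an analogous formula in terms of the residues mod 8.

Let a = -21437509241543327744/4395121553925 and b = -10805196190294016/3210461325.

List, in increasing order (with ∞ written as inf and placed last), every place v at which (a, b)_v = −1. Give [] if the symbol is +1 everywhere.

Mod squares: a ≡ -615902, b ≡ -19092962. Check v ∈ {∞, 2, 3, 5, 7, 17, 19, 23, 29, 31, 37, 41}.
v=19: a=19^2·(≡3), b=19^2·(≡17) mod 19; (3|19)=-1, (17|19)=+1; (−1)^{2·2·9}·(-1)^2·(+1)^2 = +1.
v=5: a=5^-2·(≡3), b=5^-2·(≡3) mod 5; (3|5)=-1, (3|5)=-1; (−1)^{-2·-2·2}·(-1)^-2·(-1)^-2 = +1.
v=17: a=17^2·(≡15), b=17^2·(≡7) mod 17; (15|17)=+1, (7|17)=-1; (−1)^{2·2·8}·(+1)^2·(-1)^2 = +1.
v=29: a=29^1·(≡3), b=29^1·(≡16) mod 29; (3|29)=-1, (16|29)=+1; (−1)^{1·1·14}·(-1)^1·(+1)^1 = -1.
v=37: a=37^-3·(≡25), b=37^-1·(≡22) mod 37; (25|37)=+1, (22|37)=-1; (−1)^{-3·-1·18}·(+1)^-1·(-1)^-3 = -1.
v=23: a=23^-2·(≡14), b=23^-2·(≡5) mod 23; (14|23)=-1, (5|23)=-1; (−1)^{-2·-2·11}·(-1)^-2·(-1)^-2 = +1.
v=41: a=41^1·(≡39), b=41^1·(≡39) mod 41; (39|41)=+1, (39|41)=+1; (−1)^{1·1·20}·(+1)^1·(+1)^1 = +1.
v=2: v_2(a)=19, v_2(b)=13; units ≡ 1, 7 (mod 8); ε·ε+αω+βω = 0·1+19·0+13·0 ≡ 0  ⇒  (a,b)_2 = +1.
v=3: a=3^-8·(≡1), b=3^-8·(≡1) mod 3; (1|3)=+1, (1|3)=+1; (−1)^{-8·-8·1}·(+1)^-8·(+1)^-8 = +1.
v=7: a=7^3·(≡1), b=7^3·(≡6) mod 7; (1|7)=+1, (6|7)=-1; (−1)^{3·3·3}·(+1)^3·(-1)^3 = +1.
v=∞: -615902 < 0 and -19092962 < 0  ⇒  (a,b)_∞ = -1.
v=31: a=31^2·(≡27), b=31^1·(≡21) mod 31; (27|31)=-1, (21|31)=-1; (−1)^{2·1·15}·(-1)^1·(-1)^2 = -1.
|Ram(-615902, -19092962)| = 4, even; anisotropic at {29, 31, 37, ∞}.

[29, 31, 37, inf]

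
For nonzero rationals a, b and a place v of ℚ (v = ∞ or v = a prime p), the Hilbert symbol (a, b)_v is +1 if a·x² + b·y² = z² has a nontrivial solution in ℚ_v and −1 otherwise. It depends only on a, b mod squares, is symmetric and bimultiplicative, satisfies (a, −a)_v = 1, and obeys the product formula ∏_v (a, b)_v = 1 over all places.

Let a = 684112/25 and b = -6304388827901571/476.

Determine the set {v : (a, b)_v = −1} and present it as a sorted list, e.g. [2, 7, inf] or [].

(a, b) ≡ (253, -867774061) mod (ℚ^×)²; places V = {2, 3, 5, 7, 11, 13, 17, 19, 23, 37, 41, ∞}.
(a,b)_11: α=1, u≡3; β=5, v≡10 (mod 11); (3|11)=+1, (10|11)=-1; sign (−1)^1·+1^5·-1^1 = +1.
(a,b)_37: α=0, u≡20; β=1, v≡17 (mod 37); (20|37)=-1, (17|37)=-1; sign (−1)^0·-1^1·-1^0 = -1.
(a,b)_23: α=1, u≡14; β=1, v≡13 (mod 23); (14|23)=-1, (13|23)=+1; sign (−1)^1·-1^1·+1^1 = +1.
(a,b)_5: α=-2, u≡2; β=0, v≡4 (mod 5); (2|5)=-1, (4|5)=+1; sign (−1)^0·-1^0·+1^-2 = +1.
(a,b)_∞: sgn(253)=+, sgn(-867774061)=−, so +1.
(a,b)_7: α=0, u≡4; β=-1, v≡4 (mod 7); (4|7)=+1, (4|7)=+1; sign (−1)^0·+1^-1·+1^0 = +1.
(a,b)_2: α=4, β=-2; u≡5, v≡3 (mod 8); ε(u)ε(v)=0·1, αω(v)=4·1, βω(u)=-2·1; sum ≡ 0  ⇒  +1.
(a,b)_41: α=0, u≡6; β=1, v≡33 (mod 41); (6|41)=-1, (33|41)=+1; sign (−1)^0·-1^1·+1^0 = -1.
(a,b)_19: α=0, u≡6; β=1, v≡14 (mod 19); (6|19)=+1, (14|19)=-1; sign (−1)^0·+1^1·-1^0 = +1.
(a,b)_17: α=0, u≡4; β=-1, v≡11 (mod 17); (4|17)=+1, (11|17)=-1; sign (−1)^0·+1^-1·-1^0 = +1.
(a,b)_13: α=2, u≡8; β=0, v≡6 (mod 13); (8|13)=-1, (6|13)=-1; sign (−1)^0·-1^0·-1^2 = +1.
(a,b)_3: α=0, u≡1; β=10, v≡2 (mod 3); (1|3)=+1, (2|3)=-1; sign (−1)^0·+1^10·-1^0 = +1.
Ram(253, -867774061) = {37, 41}; no ℚ_37-point on the conic.

[37, 41]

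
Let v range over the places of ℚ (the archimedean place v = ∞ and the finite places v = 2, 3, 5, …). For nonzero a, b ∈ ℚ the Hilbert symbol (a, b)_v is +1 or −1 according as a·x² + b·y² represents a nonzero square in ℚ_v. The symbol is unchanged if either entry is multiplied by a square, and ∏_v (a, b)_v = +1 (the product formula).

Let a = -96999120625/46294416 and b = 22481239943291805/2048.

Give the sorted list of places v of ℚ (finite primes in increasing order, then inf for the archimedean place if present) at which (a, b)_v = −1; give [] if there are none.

Mod squares: a ≡ -3553, b ≡ 9690. Check v ∈ {∞, 2, 3, 5, 7, 11, 13, 17, 19}.
v=11: a=11^3·(≡2), b=11^0·(≡8) mod 11; (2|11)=-1, (8|11)=-1; (−1)^{3·0·5}·(-1)^0·(-1)^3 = -1.
v=19: a=19^3·(≡18), b=19^5·(≡17) mod 19; (18|19)=-1, (17|19)=+1; (−1)^{3·5·9}·(-1)^5·(+1)^3 = +1.
v=5: a=5^4·(≡2), b=5^1·(≡2) mod 5; (2|5)=-1, (2|5)=-1; (−1)^{4·1·2}·(-1)^1·(-1)^4 = -1.
v=13: a=13^0·(≡4), b=13^2·(≡5) mod 13; (4|13)=+1, (5|13)=-1; (−1)^{0·2·6}·(+1)^2·(-1)^0 = +1.
v=∞: -3553 < 0 and 9690 > 0  ⇒  (a,b)_∞ = +1.
v=17: a=17^1·(≡10), b=17^3·(≡1) mod 17; (10|17)=-1, (1|17)=+1; (−1)^{1·3·8}·(-1)^3·(+1)^1 = -1.
v=3: a=3^-10·(≡2), b=3^7·(≡2) mod 3; (2|3)=-1, (2|3)=-1; (−1)^{-10·7·1}·(-1)^7·(-1)^-10 = -1.
v=2: v_2(a)=-4, v_2(b)=-11; units ≡ 7, 5 (mod 8); ε·ε+αω+βω = 1·0+-4·1+-11·0 ≡ 0  ⇒  (a,b)_2 = +1.
v=7: a=7^-2·(≡6), b=7^0·(≡1) mod 7; (6|7)=-1, (1|7)=+1; (−1)^{-2·0·3}·(-1)^0·(+1)^-2 = +1.
(-3553, 9690 / ℚ) ramifies at {3, 5, 11, 17}: a division algebra.

[3, 5, 11, 17]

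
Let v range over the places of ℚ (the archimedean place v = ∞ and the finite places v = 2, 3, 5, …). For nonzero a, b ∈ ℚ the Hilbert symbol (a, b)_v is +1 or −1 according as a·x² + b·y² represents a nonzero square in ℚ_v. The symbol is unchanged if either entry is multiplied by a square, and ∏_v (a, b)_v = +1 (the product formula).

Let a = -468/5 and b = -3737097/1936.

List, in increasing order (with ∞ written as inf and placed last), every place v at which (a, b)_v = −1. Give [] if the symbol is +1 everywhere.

(a, b) ≡ (-65, -273) mod (ℚ^×)²; places V = {2, 3, 5, 7, 11, 13, ∞}.
(a,b)_5: α=-1, u≡2; β=0, v≡3 (mod 5); (2|5)=-1, (3|5)=-1; sign (−1)^0·-1^0·-1^-1 = -1.
(a,b)_7: α=0, u≡3; β=1, v≡3 (mod 7); (3|7)=-1, (3|7)=-1; sign (−1)^0·-1^1·-1^0 = -1.
(a,b)_2: α=2, β=-4; u≡7, v≡7 (mod 8); ε(u)ε(v)=1·1, αω(v)=2·0, βω(u)=-4·0; sum ≡ 1  ⇒  -1.
(a,b)_13: α=1, u≡11; β=3, v≡11 (mod 13); (11|13)=-1, (11|13)=-1; sign (−1)^0·-1^3·-1^1 = +1.
(a,b)_11: α=0, u≡1; β=-2, v≡2 (mod 11); (1|11)=+1, (2|11)=-1; sign (−1)^0·+1^-2·-1^0 = +1.
(a,b)_3: α=2, u≡1; β=5, v≡2 (mod 3); (1|3)=+1, (2|3)=-1; sign (−1)^0·+1^5·-1^2 = +1.
(a,b)_∞: sgn(-65)=−, sgn(-273)=−, so -1.
|Ram(-65, -273)| = 4, even; anisotropic at {2, 5, 7, ∞}.

[2, 5, 7, inf]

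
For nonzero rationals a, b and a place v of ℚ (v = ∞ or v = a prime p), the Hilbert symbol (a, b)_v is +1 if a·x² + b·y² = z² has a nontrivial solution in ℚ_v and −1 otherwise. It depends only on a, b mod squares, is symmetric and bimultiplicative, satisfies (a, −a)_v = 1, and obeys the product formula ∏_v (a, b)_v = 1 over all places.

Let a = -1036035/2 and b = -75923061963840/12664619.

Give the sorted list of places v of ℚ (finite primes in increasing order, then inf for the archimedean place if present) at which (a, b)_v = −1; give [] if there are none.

[2, 5, 7, 13, 23, inf]

Mod squares: a ≡ -230230, b ≡ -115115. Check v ∈ {∞, 2, 3, 5, 7, 11, 13, 23, 29, 37}.
v=11: a=11^1·(≡4), b=11^-1·(≡10) mod 11; (4|11)=+1, (10|11)=-1; (−1)^{1·-1·5}·(+1)^-1·(-1)^1 = +1.
v=3: a=3^2·(≡2), b=3^4·(≡1) mod 3; (2|3)=-1, (1|3)=+1; (−1)^{2·4·1}·(-1)^4·(+1)^2 = +1.
v=29: a=29^0·(≡24), b=29^-2·(≡19) mod 29; (24|29)=+1, (19|29)=-1; (−1)^{0·-2·14}·(+1)^-2·(-1)^0 = +1.
v=7: a=7^1·(≡5), b=7^3·(≡6) mod 7; (5|7)=-1, (6|7)=-1; (−1)^{1·3·3}·(-1)^3·(-1)^1 = -1.
v=5: a=5^1·(≡4), b=5^1·(≡3) mod 5; (4|5)=+1, (3|5)=-1; (−1)^{1·1·2}·(+1)^1·(-1)^1 = -1.
v=13: a=13^1·(≡4), b=13^5·(≡8) mod 13; (4|13)=+1, (8|13)=-1; (−1)^{1·5·6}·(+1)^5·(-1)^1 = -1.
v=23: a=23^1·(≡6), b=23^1·(≡6) mod 23; (6|23)=+1, (6|23)=+1; (−1)^{1·1·11}·(+1)^1·(+1)^1 = -1.
v=2: v_2(a)=-1, v_2(b)=6; units ≡ 5, 5 (mod 8); ε·ε+αω+βω = 0·0+-1·1+6·1 ≡ 1  ⇒  (a,b)_2 = -1.
v=37: a=37^0·(≡1), b=37^-2·(≡24) mod 37; (1|37)=+1, (24|37)=-1; (−1)^{0·-2·18}·(+1)^-2·(-1)^0 = +1.
v=∞: -230230 < 0 and -115115 < 0  ⇒  (a,b)_∞ = -1.
(-230230, -115115 / ℚ) ramifies at {2, 5, 7, 13, 23, ∞}: a division algebra.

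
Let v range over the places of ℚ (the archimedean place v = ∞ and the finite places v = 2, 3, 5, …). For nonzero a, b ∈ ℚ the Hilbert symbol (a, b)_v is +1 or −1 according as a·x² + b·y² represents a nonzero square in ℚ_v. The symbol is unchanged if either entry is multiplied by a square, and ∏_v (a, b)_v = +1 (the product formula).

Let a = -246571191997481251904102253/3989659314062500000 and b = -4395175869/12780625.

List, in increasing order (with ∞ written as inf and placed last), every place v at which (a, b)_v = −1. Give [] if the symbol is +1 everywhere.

[3, inf]

(a, b) ≡ (-746130, -21) mod (ℚ^×)²; places V = {2, 3, 5, 7, 11, 13, 17, 19, 23, 37, ∞}.
(a,b)_19: α=1, u≡15; β=0, v≡9 (mod 19); (15|19)=-1, (9|19)=+1; sign (−1)^0·-1^0·+1^1 = +1.
(a,b)_11: α=3, u≡8; β=-2, v≡5 (mod 11); (8|11)=-1, (5|11)=+1; sign (−1)^0·-1^-2·+1^3 = +1.
(a,b)_23: α=-2, u≡16; β=2, v≡16 (mod 23); (16|23)=+1, (16|23)=+1; sign (−1)^0·+1^2·+1^-2 = +1.
(a,b)_∞: sgn(-746130)=−, sgn(-21)=−, so -1.
(a,b)_2: α=-5, β=0; u≡7, v≡3 (mod 8); ε(u)ε(v)=1·1, αω(v)=-5·1, βω(u)=0·0; sum ≡ 0  ⇒  +1.
(a,b)_5: α=-11, u≡1; β=-4, v≡4 (mod 5); (1|5)=+1, (4|5)=+1; sign (−1)^0·+1^-4·+1^-11 = +1.
(a,b)_13: α=-6, u≡5; β=-2, v≡5 (mod 13); (5|13)=-1, (5|13)=-1; sign (−1)^0·-1^-2·-1^-6 = +1.
(a,b)_37: α=6, u≡26; β=2, v≡36 (mod 37); (26|37)=+1, (36|37)=+1; sign (−1)^0·+1^2·+1^6 = +1.
(a,b)_7: α=3, u≡6; β=1, v≡4 (mod 7); (6|7)=-1, (4|7)=+1; sign (−1)^1·-1^1·+1^3 = +1.
(a,b)_17: α=7, u≡9; β=2, v≡8 (mod 17); (9|17)=+1, (8|17)=+1; sign (−1)^0·+1^2·+1^7 = +1.
(a,b)_3: α=3, u≡2; β=1, v≡2 (mod 3); (2|3)=-1, (2|3)=-1; sign (−1)^1·-1^1·-1^3 = -1.
(-746130, -21 / ℚ) ramifies at {3, ∞}: a division algebra.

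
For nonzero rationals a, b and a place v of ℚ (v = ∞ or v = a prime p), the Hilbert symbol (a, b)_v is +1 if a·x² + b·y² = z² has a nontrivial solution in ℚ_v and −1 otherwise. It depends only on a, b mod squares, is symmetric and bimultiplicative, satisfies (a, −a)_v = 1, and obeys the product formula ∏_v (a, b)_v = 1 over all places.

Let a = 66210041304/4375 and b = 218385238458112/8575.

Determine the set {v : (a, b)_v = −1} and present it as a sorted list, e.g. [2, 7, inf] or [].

(a, b) ≡ (106398138, 771001) mod (ℚ^×)²; places V = {2, 3, 5, 7, 11, 17, 19, 23, 31, ∞}.
(a,b)_31: α=1, u≡10; β=1, v≡20 (mod 31); (10|31)=+1, (20|31)=+1; sign (−1)^1·+1^1·+1^1 = -1.
(a,b)_2: α=3, β=8; u≡5, v≡1 (mod 8); ε(u)ε(v)=0·0, αω(v)=3·0, βω(u)=8·1; sum ≡ 0  ⇒  +1.
(a,b)_23: α=1, u≡12; β=2, v≡16 (mod 23); (12|23)=+1, (16|23)=+1; sign (−1)^0·+1^2·+1^1 = +1.
(a,b)_7: α=-1, u≡4; β=-3, v≡3 (mod 7); (4|7)=+1, (3|7)=-1; sign (−1)^1·+1^-3·-1^-1 = +1.
(a,b)_11: α=3, u≡4; β=5, v≡7 (mod 11); (4|11)=+1, (7|11)=-1; sign (−1)^1·+1^5·-1^3 = +1.
(a,b)_5: α=-4, u≡2; β=-2, v≡4 (mod 5); (2|5)=-1, (4|5)=+1; sign (−1)^0·-1^-2·+1^-4 = +1.
(a,b)_19: α=1, u≡10; β=1, v≡15 (mod 19); (10|19)=-1, (15|19)=-1; sign (−1)^1·-1^1·-1^1 = -1.
(a,b)_∞: sgn(106398138)=+, sgn(771001)=+, so +1.
(a,b)_17: α=1, u≡14; β=1, v≡12 (mod 17); (14|17)=-1, (12|17)=-1; sign (−1)^0·-1^1·-1^1 = +1.
(a,b)_3: α=3, u≡1; β=0, v≡1 (mod 3); (1|3)=+1, (1|3)=+1; sign (−1)^0·+1^0·+1^3 = +1.
|Ram(106398138, 771001)| = 2, even; anisotropic at {19, 31}.

[19, 31]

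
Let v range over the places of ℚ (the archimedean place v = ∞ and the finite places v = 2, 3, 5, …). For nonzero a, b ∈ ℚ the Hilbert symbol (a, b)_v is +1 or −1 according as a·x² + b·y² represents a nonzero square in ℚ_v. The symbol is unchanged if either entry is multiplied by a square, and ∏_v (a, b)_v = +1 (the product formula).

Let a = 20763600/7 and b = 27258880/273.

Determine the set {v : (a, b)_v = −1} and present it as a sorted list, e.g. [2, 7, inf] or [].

(a, b) ≡ (3003, 15015) mod (ℚ^×)²; places V = {2, 3, 5, 7, 11, 13, ∞}.
(a,b)_∞: sgn(3003)=+, sgn(15015)=+, so +1.
(a,b)_2: α=4, β=12; u≡3, v≡7 (mod 8); ε(u)ε(v)=1·1, αω(v)=4·0, βω(u)=12·1; sum ≡ 1  ⇒  -1.
(a,b)_3: α=1, u≡2; β=-1, v≡1 (mod 3); (2|3)=-1, (1|3)=+1; sign (−1)^1·-1^-1·+1^1 = +1.
(a,b)_13: α=1, u≡1; β=-1, v≡8 (mod 13); (1|13)=+1, (8|13)=-1; sign (−1)^0·+1^-1·-1^1 = -1.
(a,b)_7: α=-1, u≡4; β=-1, v≡3 (mod 7); (4|7)=+1, (3|7)=-1; sign (−1)^1·+1^-1·-1^-1 = +1.
(a,b)_5: α=2, u≡2; β=1, v≡2 (mod 5); (2|5)=-1, (2|5)=-1; sign (−1)^0·-1^1·-1^2 = -1.
(a,b)_11: α=3, u≡5; β=3, v≡1 (mod 11); (5|11)=+1, (1|11)=+1; sign (−1)^1·+1^3·+1^3 = -1.
(3003, 15015 / ℚ) ramifies at {2, 5, 11, 13}: a division algebra.

[2, 5, 11, 13]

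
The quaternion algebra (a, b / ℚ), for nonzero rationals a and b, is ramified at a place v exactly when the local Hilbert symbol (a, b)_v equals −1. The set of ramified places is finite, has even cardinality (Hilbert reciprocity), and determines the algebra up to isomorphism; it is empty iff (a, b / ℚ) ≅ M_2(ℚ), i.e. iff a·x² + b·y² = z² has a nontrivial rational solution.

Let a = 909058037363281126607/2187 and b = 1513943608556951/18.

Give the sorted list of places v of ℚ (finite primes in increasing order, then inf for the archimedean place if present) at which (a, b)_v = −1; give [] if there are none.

(a, b) ≡ (429, 8398) mod (ℚ^×)²; places V = {2, 3, 11, 13, 17, 19, ∞}.
(a,b)_17: α=4, u≡9; β=3, v≡4 (mod 17); (9|17)=+1, (4|17)=+1; sign (−1)^0·+1^3·+1^4 = +1.
(a,b)_2: α=0, β=-1; u≡5, v≡7 (mod 8); ε(u)ε(v)=0·1, αω(v)=0·0, βω(u)=-1·1; sum ≡ 1  ⇒  -1.
(a,b)_∞: sgn(429)=+, sgn(8398)=+, so +1.
(a,b)_3: α=-7, u≡2; β=-2, v≡1 (mod 3); (2|3)=-1, (1|3)=+1; sign (−1)^0·-1^-2·+1^-7 = +1.
(a,b)_13: α=7, u≡5; β=5, v≡4 (mod 13); (5|13)=-1, (4|13)=+1; sign (−1)^0·-1^5·+1^7 = -1.
(a,b)_11: α=3, u≡6; β=2, v≡5 (mod 11); (6|11)=-1, (5|11)=+1; sign (−1)^0·-1^2·+1^3 = +1.
(a,b)_19: α=4, u≡4; β=3, v≡5 (mod 19); (4|19)=+1, (5|19)=+1; sign (−1)^0·+1^3·+1^4 = +1.
|Ram(429, 8398)| = 2, even; anisotropic at {2, 13}.

[2, 13]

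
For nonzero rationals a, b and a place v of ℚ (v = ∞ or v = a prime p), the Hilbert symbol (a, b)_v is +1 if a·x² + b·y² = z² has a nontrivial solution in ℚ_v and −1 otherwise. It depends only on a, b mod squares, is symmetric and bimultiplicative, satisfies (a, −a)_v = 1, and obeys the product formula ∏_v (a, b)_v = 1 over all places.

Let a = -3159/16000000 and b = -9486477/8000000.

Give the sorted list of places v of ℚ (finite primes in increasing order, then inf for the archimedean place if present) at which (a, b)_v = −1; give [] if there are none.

(a, b) ≡ (-39, -154) mod (ℚ^×)²; places V = {2, 3, 5, 7, 11, 13, ∞}.
(a,b)_5: α=-6, u≡4; β=-6, v≡4 (mod 5); (4|5)=+1, (4|5)=+1; sign (−1)^0·+1^-6·+1^-6 = +1.
(a,b)_13: α=1, u≡10; β=2, v≡5 (mod 13); (10|13)=+1, (5|13)=-1; sign (−1)^0·+1^2·-1^1 = -1.
(a,b)_∞: sgn(-39)=−, sgn(-154)=−, so -1.
(a,b)_2: α=-10, β=-9; u≡1, v≡3 (mod 8); ε(u)ε(v)=0·1, αω(v)=-10·1, βω(u)=-9·0; sum ≡ 0  ⇒  +1.
(a,b)_3: α=5, u≡2; β=6, v≡2 (mod 3); (2|3)=-1, (2|3)=-1; sign (−1)^0·-1^6·-1^5 = -1.
(a,b)_7: α=0, u≡6; β=1, v≡3 (mod 7); (6|7)=-1, (3|7)=-1; sign (−1)^0·-1^1·-1^0 = -1.
(a,b)_11: α=0, u≡4; β=1, v≡6 (mod 11); (4|11)=+1, (6|11)=-1; sign (−1)^0·+1^1·-1^0 = +1.
|Ram(-39, -154)| = 4, even; anisotropic at {3, 7, 13, ∞}.

[3, 7, 13, inf]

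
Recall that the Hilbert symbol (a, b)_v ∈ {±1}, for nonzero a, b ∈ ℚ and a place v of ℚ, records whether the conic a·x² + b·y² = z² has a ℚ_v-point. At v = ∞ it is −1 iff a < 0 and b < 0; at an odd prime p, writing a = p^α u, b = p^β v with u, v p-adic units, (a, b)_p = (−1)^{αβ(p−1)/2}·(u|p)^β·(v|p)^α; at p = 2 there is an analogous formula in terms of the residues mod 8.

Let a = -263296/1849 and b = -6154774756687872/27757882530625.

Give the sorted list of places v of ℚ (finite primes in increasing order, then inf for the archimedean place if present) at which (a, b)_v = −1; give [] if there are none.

[17, inf]

(a, b) ≡ (-34, -238) mod (ℚ^×)²; places V = {2, 3, 5, 7, 11, 13, 17, 19, 29, 41, 43, ∞}.
(a,b)_5: α=0, u≡1; β=-4, v≡2 (mod 5); (1|5)=+1, (2|5)=-1; sign (−1)^0·+1^-4·-1^0 = +1.
(a,b)_2: α=7, β=15; u≡7, v≡1 (mod 8); ε(u)ε(v)=1·0, αω(v)=7·0, βω(u)=15·0; sum ≡ 0  ⇒  +1.
(a,b)_41: α=0, u≡22; β=2, v≡8 (mod 41); (22|41)=-1, (8|41)=+1; sign (−1)^0·-1^2·+1^0 = +1.
(a,b)_∞: sgn(-34)=−, sgn(-238)=−, so -1.
(a,b)_29: α=0, u≡9; β=-2, v≡25 (mod 29); (9|29)=+1, (25|29)=+1; sign (−1)^0·+1^-2·+1^0 = +1.
(a,b)_17: α=1, u≡13; β=3, v≡11 (mod 17); (13|17)=+1, (11|17)=-1; sign (−1)^0·+1^3·-1^1 = -1.
(a,b)_7: α=0, u≡2; β=1, v≡4 (mod 7); (2|7)=+1, (4|7)=+1; sign (−1)^0·+1^1·+1^0 = +1.
(a,b)_3: α=0, u≡2; β=2, v≡2 (mod 3); (2|3)=-1, (2|3)=-1; sign (−1)^0·-1^2·-1^0 = +1.
(a,b)_43: α=-2, u≡36; β=-2, v≡34 (mod 43); (36|43)=+1, (34|43)=-1; sign (−1)^0·+1^-2·-1^-2 = +1.
(a,b)_13: α=0, u≡2; β=-4, v≡10 (mod 13); (2|13)=-1, (10|13)=+1; sign (−1)^0·-1^-4·+1^0 = +1.
(a,b)_19: α=0, u≡1; β=2, v≡5 (mod 19); (1|19)=+1, (5|19)=+1; sign (−1)^0·+1^2·+1^0 = +1.
(a,b)_11: α=2, u≡2; β=0, v≡3 (mod 11); (2|11)=-1, (3|11)=+1; sign (−1)^0·-1^0·+1^2 = +1.
Ram(-34, -238) = {17, ∞}; no ℚ_17-point on the conic.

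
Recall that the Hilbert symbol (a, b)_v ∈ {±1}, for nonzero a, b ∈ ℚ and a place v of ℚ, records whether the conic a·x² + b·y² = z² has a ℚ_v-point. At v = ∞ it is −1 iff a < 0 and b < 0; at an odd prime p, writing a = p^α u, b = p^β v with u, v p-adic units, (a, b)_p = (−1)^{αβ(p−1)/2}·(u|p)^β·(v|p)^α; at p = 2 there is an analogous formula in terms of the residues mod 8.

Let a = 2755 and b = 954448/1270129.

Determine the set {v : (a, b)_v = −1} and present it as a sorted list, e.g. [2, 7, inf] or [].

Mod squares: a ≡ 2755, b ≡ 493. Check v ∈ {∞, 2, 5, 7, 11, 17, 19, 23, 29}.
v=2: v_2(a)=0, v_2(b)=4; units ≡ 3, 5 (mod 8); ε·ε+αω+βω = 1·0+0·1+4·1 ≡ 0  ⇒  (a,b)_2 = +1.
v=23: a=23^0·(≡18), b=23^-2·(≡7) mod 23; (18|23)=+1, (7|23)=-1; (−1)^{0·-2·11}·(+1)^-2·(-1)^0 = +1.
v=17: a=17^0·(≡1), b=17^1·(≡14) mod 17; (1|17)=+1, (14|17)=-1; (−1)^{0·1·8}·(+1)^1·(-1)^0 = +1.
v=19: a=19^1·(≡12), b=19^0·(≡18) mod 19; (12|19)=-1, (18|19)=-1; (−1)^{1·0·9}·(-1)^0·(-1)^1 = -1.
v=∞: 2755 > 0 and 493 > 0  ⇒  (a,b)_∞ = +1.
v=11: a=11^0·(≡5), b=11^2·(≡4) mod 11; (5|11)=+1, (4|11)=+1; (−1)^{0·2·5}·(+1)^2·(+1)^0 = +1.
v=5: a=5^1·(≡1), b=5^0·(≡2) mod 5; (1|5)=+1, (2|5)=-1; (−1)^{1·0·2}·(+1)^0·(-1)^1 = -1.
v=29: a=29^1·(≡8), b=29^1·(≡27) mod 29; (8|29)=-1, (27|29)=-1; (−1)^{1·1·14}·(-1)^1·(-1)^1 = +1.
v=7: a=7^0·(≡4), b=7^-4·(≡3) mod 7; (4|7)=+1, (3|7)=-1; (−1)^{0·-4·3}·(+1)^-4·(-1)^0 = +1.
Ram(2755, 493) = {5, 19}; no ℚ_5-point on the conic.

[5, 19]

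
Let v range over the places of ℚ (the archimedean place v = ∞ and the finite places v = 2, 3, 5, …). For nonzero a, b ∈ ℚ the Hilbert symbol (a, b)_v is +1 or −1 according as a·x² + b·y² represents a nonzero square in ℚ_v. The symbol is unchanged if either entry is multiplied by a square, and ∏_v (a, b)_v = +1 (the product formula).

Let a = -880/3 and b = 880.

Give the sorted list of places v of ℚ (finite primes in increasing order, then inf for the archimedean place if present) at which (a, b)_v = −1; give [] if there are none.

Mod squares: a ≡ -165, b ≡ 55. Check v ∈ {∞, 2, 3, 5, 11}.
v=2: v_2(a)=4, v_2(b)=4; units ≡ 3, 7 (mod 8); ε·ε+αω+βω = 1·1+4·0+4·1 ≡ 1  ⇒  (a,b)_2 = -1.
v=3: a=3^-1·(≡2), b=3^0·(≡1) mod 3; (2|3)=-1, (1|3)=+1; (−1)^{-1·0·1}·(-1)^0·(+1)^-1 = +1.
v=11: a=11^1·(≡10), b=11^1·(≡3) mod 11; (10|11)=-1, (3|11)=+1; (−1)^{1·1·5}·(-1)^1·(+1)^1 = +1.
v=5: a=5^1·(≡3), b=5^1·(≡1) mod 5; (3|5)=-1, (1|5)=+1; (−1)^{1·1·2}·(-1)^1·(+1)^1 = -1.
v=∞: -165 < 0 and 55 > 0  ⇒  (a,b)_∞ = +1.
(-165, 55 / ℚ) ramifies at {2, 5}: a division algebra.

[2, 5]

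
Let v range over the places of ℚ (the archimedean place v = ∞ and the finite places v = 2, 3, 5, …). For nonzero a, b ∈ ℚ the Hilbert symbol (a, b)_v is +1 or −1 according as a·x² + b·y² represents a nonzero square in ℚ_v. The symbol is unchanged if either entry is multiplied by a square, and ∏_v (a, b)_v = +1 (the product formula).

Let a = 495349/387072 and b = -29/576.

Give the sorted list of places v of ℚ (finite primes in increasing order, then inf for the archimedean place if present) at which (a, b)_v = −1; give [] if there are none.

(a, b) ≡ (24738, -29) mod (ℚ^×)²; places V = {2, 3, 7, 19, 29, 31, ∞}.
(a,b)_7: α=-1, u≡5; β=0, v≡3 (mod 7); (5|7)=-1, (3|7)=-1; sign (−1)^0·-1^0·-1^-1 = -1.
(a,b)_31: α=1, u≡23; β=0, v≡7 (mod 31); (23|31)=-1, (7|31)=+1; sign (−1)^0·-1^0·+1^1 = +1.
(a,b)_∞: sgn(24738)=+, sgn(-29)=−, so +1.
(a,b)_19: α=1, u≡15; β=0, v≡11 (mod 19); (15|19)=-1, (11|19)=+1; sign (−1)^0·-1^0·+1^1 = +1.
(a,b)_29: α=2, u≡1; β=1, v≡22 (mod 29); (1|29)=+1, (22|29)=+1; sign (−1)^0·+1^1·+1^2 = +1.
(a,b)_3: α=-3, u≡2; β=-2, v≡1 (mod 3); (2|3)=-1, (1|3)=+1; sign (−1)^0·-1^-2·+1^-3 = +1.
(a,b)_2: α=-11, β=-6; u≡1, v≡3 (mod 8); ε(u)ε(v)=0·1, αω(v)=-11·1, βω(u)=-6·0; sum ≡ 1  ⇒  -1.
|Ram(24738, -29)| = 2, even; anisotropic at {2, 7}.

[2, 7]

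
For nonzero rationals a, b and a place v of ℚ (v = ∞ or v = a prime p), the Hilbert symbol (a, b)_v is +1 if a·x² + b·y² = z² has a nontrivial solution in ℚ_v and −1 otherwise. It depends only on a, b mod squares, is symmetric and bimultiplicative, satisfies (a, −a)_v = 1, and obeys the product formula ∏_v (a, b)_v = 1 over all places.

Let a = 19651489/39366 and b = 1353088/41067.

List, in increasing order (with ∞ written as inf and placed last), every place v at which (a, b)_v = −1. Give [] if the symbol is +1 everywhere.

[2, 11]

Mod squares: a ≡ 6, b ≡ 66. Check v ∈ {∞, 2, 3, 11, 13, 31}.
v=3: a=3^-9·(≡2), b=3^-5·(≡1) mod 3; (2|3)=-1, (1|3)=+1; (−1)^{-9·-5·1}·(-1)^-5·(+1)^-9 = +1.
v=11: a=11^2·(≡2), b=11^1·(≡7) mod 11; (2|11)=-1, (7|11)=-1; (−1)^{2·1·5}·(-1)^1·(-1)^2 = -1.
v=∞: 6 > 0 and 66 > 0  ⇒  (a,b)_∞ = +1.
v=2: v_2(a)=-1, v_2(b)=7; units ≡ 3, 1 (mod 8); ε·ε+αω+βω = 1·0+-1·0+7·1 ≡ 1  ⇒  (a,b)_2 = -1.
v=13: a=13^2·(≡11), b=13^-2·(≡1) mod 13; (11|13)=-1, (1|13)=+1; (−1)^{2·-2·6}·(-1)^-2·(+1)^2 = +1.
v=31: a=31^2·(≡26), b=31^2·(≡10) mod 31; (26|31)=-1, (10|31)=+1; (−1)^{2·2·15}·(-1)^2·(+1)^2 = +1.
Ram(6, 66) = {2, 11}; no ℚ_2-point on the conic.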